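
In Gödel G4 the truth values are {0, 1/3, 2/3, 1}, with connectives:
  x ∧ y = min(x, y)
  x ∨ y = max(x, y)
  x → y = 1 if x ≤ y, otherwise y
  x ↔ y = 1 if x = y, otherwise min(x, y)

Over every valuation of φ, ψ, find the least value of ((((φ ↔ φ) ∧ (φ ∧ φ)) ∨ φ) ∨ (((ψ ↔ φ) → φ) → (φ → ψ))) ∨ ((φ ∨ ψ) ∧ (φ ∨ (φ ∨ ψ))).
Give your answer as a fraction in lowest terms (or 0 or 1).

1/3

Take φ = 1/3, ψ = 0:
φ ↔ φ = 1/3 ↔ 1/3 = 1
φ ∧ φ = 1/3 ∧ 1/3 = 1/3
(φ ↔ φ) ∧ (φ ∧ φ) = 1 ∧ 1/3 = 1/3
((φ ↔ φ) ∧ (φ ∧ φ)) ∨ φ = 1/3 ∨ 1/3 = 1/3
ψ ↔ φ = 0 ↔ 1/3 = 0
(ψ ↔ φ) → φ = 0 → 1/3 = 1
φ → ψ = 1/3 → 0 = 0
((ψ ↔ φ) → φ) → (φ → ψ) = 1 → 0 = 0
(((φ ↔ φ) ∧ (φ ∧ φ)) ∨ φ) ∨ (((ψ ↔ φ) → φ) → (φ → ψ)) = 1/3 ∨ 0 = 1/3
φ ∨ ψ = 1/3 ∨ 0 = 1/3
φ ∨ ψ = 1/3 ∨ 0 = 1/3
φ ∨ (φ ∨ ψ) = 1/3 ∨ 1/3 = 1/3
(φ ∨ ψ) ∧ (φ ∨ (φ ∨ ψ)) = 1/3 ∧ 1/3 = 1/3
((((φ ↔ φ) ∧ (φ ∧ φ)) ∨ φ) ∨ (((ψ ↔ φ) → φ) → (φ → ψ))) ∨ ((φ ∨ ψ) ∧ (φ ∨ (φ ∨ ψ))) = 1/3 ∨ 1/3 = 1/3
No assignment yields a value below 1/3, so this is the minimum.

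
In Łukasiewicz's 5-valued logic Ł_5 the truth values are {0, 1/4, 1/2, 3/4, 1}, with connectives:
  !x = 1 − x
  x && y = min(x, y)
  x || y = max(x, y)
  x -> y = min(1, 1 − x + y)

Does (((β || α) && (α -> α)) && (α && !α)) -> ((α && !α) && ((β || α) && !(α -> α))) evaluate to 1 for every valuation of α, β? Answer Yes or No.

No

Counterexample: take α = 1/4, β = 0.
β || α = 0 || 1/4 = 1/4
α -> α = 1/4 -> 1/4 = 1
(β || α) && (α -> α) = 1/4 && 1 = 1/4
!α = !1/4 = 3/4
α && !α = 1/4 && 3/4 = 1/4
((β || α) && (α -> α)) && (α && !α) = 1/4 && 1/4 = 1/4
!α = !1/4 = 3/4
α && !α = 1/4 && 3/4 = 1/4
β || α = 0 || 1/4 = 1/4
α -> α = 1/4 -> 1/4 = 1
!(α -> α) = !1 = 0
(β || α) && !(α -> α) = 1/4 && 0 = 0
(α && !α) && ((β || α) && !(α -> α)) = 1/4 && 0 = 0
(((β || α) && (α -> α)) && (α && !α)) -> ((α && !α) && ((β || α) && !(α -> α))) = 1/4 -> 0 = 3/4
This gives 3/4 ≠ 1.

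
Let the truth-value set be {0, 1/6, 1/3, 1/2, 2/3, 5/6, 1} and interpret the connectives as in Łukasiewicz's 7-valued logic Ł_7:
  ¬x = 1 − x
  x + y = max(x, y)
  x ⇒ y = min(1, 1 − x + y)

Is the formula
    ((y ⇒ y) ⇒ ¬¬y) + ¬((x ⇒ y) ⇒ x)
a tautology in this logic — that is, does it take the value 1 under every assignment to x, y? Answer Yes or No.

Counterexample: take x = 1/6, y = 0.
y ⇒ y = 0 ⇒ 0 = 1
¬y = ¬0 = 1
¬¬y = ¬1 = 0
(y ⇒ y) ⇒ ¬¬y = 1 ⇒ 0 = 0
x ⇒ y = 1/6 ⇒ 0 = 5/6
(x ⇒ y) ⇒ x = 5/6 ⇒ 1/6 = 1/3
¬((x ⇒ y) ⇒ x) = ¬1/3 = 2/3
((y ⇒ y) ⇒ ¬¬y) + ¬((x ⇒ y) ⇒ x) = 0 + 2/3 = 2/3
This gives 2/3 ≠ 1.

No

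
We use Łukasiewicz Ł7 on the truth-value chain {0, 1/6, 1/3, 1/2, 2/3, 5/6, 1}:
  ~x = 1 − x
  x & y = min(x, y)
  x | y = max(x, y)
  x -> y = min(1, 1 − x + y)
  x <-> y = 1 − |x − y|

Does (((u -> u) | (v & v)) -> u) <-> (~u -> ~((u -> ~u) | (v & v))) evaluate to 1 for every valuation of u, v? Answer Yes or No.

Counterexample: take u = 2/3, v = 0.
u -> u = 2/3 -> 2/3 = 1
v & v = 0 & 0 = 0
(u -> u) | (v & v) = 1 | 0 = 1
((u -> u) | (v & v)) -> u = 1 -> 2/3 = 2/3
~u = ~2/3 = 1/3
~u = ~2/3 = 1/3
u -> ~u = 2/3 -> 1/3 = 2/3
v & v = 0 & 0 = 0
(u -> ~u) | (v & v) = 2/3 | 0 = 2/3
~((u -> ~u) | (v & v)) = ~2/3 = 1/3
~u -> ~((u -> ~u) | (v & v)) = 1/3 -> 1/3 = 1
(((u -> u) | (v & v)) -> u) <-> (~u -> ~((u -> ~u) | (v & v))) = 2/3 <-> 1 = 2/3
This gives 2/3 ≠ 1.

No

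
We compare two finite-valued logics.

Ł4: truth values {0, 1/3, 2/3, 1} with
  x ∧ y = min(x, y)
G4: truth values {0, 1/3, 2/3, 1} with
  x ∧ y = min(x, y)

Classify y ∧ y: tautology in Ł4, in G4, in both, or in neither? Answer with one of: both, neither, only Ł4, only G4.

In Ł4: at y = 0 the value is 0 — not a tautology.
In G4: at y = 0 the value is 0 — not a tautology.

neither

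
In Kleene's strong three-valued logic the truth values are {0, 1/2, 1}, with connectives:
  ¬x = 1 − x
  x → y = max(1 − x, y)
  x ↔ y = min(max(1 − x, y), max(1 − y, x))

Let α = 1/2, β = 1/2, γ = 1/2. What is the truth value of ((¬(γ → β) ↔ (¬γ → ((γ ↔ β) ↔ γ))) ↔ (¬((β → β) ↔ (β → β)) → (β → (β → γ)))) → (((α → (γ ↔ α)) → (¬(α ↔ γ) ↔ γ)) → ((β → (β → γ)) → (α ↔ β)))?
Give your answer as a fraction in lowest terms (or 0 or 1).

γ → β = 1/2 → 1/2 = 1/2
¬(γ → β) = ¬1/2 = 1/2
¬γ = ¬1/2 = 1/2
γ ↔ β = 1/2 ↔ 1/2 = 1/2
(γ ↔ β) ↔ γ = 1/2 ↔ 1/2 = 1/2
¬γ → ((γ ↔ β) ↔ γ) = 1/2 → 1/2 = 1/2
¬(γ → β) ↔ (¬γ → ((γ ↔ β) ↔ γ)) = 1/2 ↔ 1/2 = 1/2
β → β = 1/2 → 1/2 = 1/2
β → β = 1/2 → 1/2 = 1/2
(β → β) ↔ (β → β) = 1/2 ↔ 1/2 = 1/2
¬((β → β) ↔ (β → β)) = ¬1/2 = 1/2
β → γ = 1/2 → 1/2 = 1/2
β → (β → γ) = 1/2 → 1/2 = 1/2
¬((β → β) ↔ (β → β)) → (β → (β → γ)) = 1/2 → 1/2 = 1/2
(¬(γ → β) ↔ (¬γ → ((γ ↔ β) ↔ γ))) ↔ (¬((β → β) ↔ (β → β)) → (β → (β → γ))) = 1/2 ↔ 1/2 = 1/2
γ ↔ α = 1/2 ↔ 1/2 = 1/2
α → (γ ↔ α) = 1/2 → 1/2 = 1/2
α ↔ γ = 1/2 ↔ 1/2 = 1/2
¬(α ↔ γ) = ¬1/2 = 1/2
¬(α ↔ γ) ↔ γ = 1/2 ↔ 1/2 = 1/2
(α → (γ ↔ α)) → (¬(α ↔ γ) ↔ γ) = 1/2 → 1/2 = 1/2
β → γ = 1/2 → 1/2 = 1/2
β → (β → γ) = 1/2 → 1/2 = 1/2
α ↔ β = 1/2 ↔ 1/2 = 1/2
(β → (β → γ)) → (α ↔ β) = 1/2 → 1/2 = 1/2
((α → (γ ↔ α)) → (¬(α ↔ γ) ↔ γ)) → ((β → (β → γ)) → (α ↔ β)) = 1/2 → 1/2 = 1/2
((¬(γ → β) ↔ (¬γ → ((γ ↔ β) ↔ γ))) ↔ (¬((β → β) ↔ (β → β)) → (β → (β → γ)))) → (((α → (γ ↔ α)) → (¬(α ↔ γ) ↔ γ)) → ((β → (β → γ)) → (α ↔ β))) = 1/2 → 1/2 = 1/2

1/2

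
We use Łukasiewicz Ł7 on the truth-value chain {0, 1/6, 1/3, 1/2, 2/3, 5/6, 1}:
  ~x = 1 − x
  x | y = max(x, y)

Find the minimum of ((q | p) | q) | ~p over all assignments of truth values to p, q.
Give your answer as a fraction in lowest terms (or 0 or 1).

Take p = 1/2, q = 0:
q | p = 0 | 1/2 = 1/2
(q | p) | q = 1/2 | 0 = 1/2
~p = ~1/2 = 1/2
((q | p) | q) | ~p = 1/2 | 1/2 = 1/2
No assignment yields a value below 1/2, so this is the minimum.

1/2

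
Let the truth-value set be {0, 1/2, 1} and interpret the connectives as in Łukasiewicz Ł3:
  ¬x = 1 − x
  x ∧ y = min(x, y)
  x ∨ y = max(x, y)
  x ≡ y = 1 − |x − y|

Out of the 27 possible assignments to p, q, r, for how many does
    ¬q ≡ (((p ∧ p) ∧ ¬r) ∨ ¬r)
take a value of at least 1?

9

value 1: 9 assignments (counts)
value 1/2: 12 assignments
value 0: 6 assignments
So 9 of the 27 assignments meet the threshold.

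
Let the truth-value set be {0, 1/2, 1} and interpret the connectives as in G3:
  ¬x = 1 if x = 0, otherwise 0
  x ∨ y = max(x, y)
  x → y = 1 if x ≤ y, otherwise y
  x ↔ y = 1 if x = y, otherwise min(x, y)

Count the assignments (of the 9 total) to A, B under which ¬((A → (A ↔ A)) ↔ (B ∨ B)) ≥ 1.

A = 0, B = 0 ↦ 1  ≥
A = 0, B = 1/2 ↦ 0  <
A = 0, B = 1 ↦ 0  <
A = 1/2, B = 0 ↦ 1  ≥
A = 1/2, B = 1/2 ↦ 0  <
A = 1/2, B = 1 ↦ 0  <
A = 1, B = 0 ↦ 1  ≥
A = 1, B = 1/2 ↦ 0  <
A = 1, B = 1 ↦ 0  <
So 3 of the 9 assignments meet the threshold.

3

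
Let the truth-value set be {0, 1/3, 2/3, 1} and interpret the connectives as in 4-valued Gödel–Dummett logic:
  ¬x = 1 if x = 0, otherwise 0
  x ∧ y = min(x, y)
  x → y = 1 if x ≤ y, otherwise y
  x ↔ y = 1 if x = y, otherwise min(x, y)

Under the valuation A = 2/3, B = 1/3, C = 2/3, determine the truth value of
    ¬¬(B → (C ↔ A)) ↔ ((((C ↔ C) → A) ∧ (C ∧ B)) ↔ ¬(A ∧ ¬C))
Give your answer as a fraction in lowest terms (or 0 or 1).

1/3

C ↔ A = 2/3 ↔ 2/3 = 1
B → (C ↔ A) = 1/3 → 1 = 1
¬(B → (C ↔ A)) = ¬1 = 0
¬¬(B → (C ↔ A)) = ¬0 = 1
C ↔ C = 2/3 ↔ 2/3 = 1
(C ↔ C) → A = 1 → 2/3 = 2/3
C ∧ B = 2/3 ∧ 1/3 = 1/3
((C ↔ C) → A) ∧ (C ∧ B) = 2/3 ∧ 1/3 = 1/3
¬C = ¬2/3 = 0
A ∧ ¬C = 2/3 ∧ 0 = 0
¬(A ∧ ¬C) = ¬0 = 1
(((C ↔ C) → A) ∧ (C ∧ B)) ↔ ¬(A ∧ ¬C) = 1/3 ↔ 1 = 1/3
¬¬(B → (C ↔ A)) ↔ ((((C ↔ C) → A) ∧ (C ∧ B)) ↔ ¬(A ∧ ¬C)) = 1 ↔ 1/3 = 1/3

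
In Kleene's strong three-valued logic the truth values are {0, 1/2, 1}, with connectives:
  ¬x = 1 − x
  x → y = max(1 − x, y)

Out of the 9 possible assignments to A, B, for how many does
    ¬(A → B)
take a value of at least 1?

A = 0, B = 0 ↦ 0  <
A = 0, B = 1/2 ↦ 0  <
A = 0, B = 1 ↦ 0  <
A = 1/2, B = 0 ↦ 1/2  <
A = 1/2, B = 1/2 ↦ 1/2  <
A = 1/2, B = 1 ↦ 0  <
A = 1, B = 0 ↦ 1  ≥
A = 1, B = 1/2 ↦ 1/2  <
A = 1, B = 1 ↦ 0  <
So 1 of the 9 assignments meets the threshold.

1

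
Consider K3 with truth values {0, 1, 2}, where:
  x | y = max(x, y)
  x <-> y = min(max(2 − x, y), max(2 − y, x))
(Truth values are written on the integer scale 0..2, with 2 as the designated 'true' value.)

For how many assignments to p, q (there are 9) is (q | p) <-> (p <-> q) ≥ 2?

1

p = 0, q = 0 ↦ 0  <
p = 0, q = 1 ↦ 1  <
p = 0, q = 2 ↦ 0  <
p = 1, q = 0 ↦ 1  <
p = 1, q = 1 ↦ 1  <
p = 1, q = 2 ↦ 1  <
p = 2, q = 0 ↦ 0  <
p = 2, q = 1 ↦ 1  <
p = 2, q = 2 ↦ 2  ≥
So 1 of the 9 assignments meets the threshold.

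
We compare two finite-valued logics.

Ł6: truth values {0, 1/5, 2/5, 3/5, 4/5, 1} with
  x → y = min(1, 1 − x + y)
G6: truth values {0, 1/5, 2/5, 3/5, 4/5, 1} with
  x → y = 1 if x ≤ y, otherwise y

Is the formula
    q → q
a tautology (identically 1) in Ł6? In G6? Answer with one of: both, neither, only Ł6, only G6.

both

In Ł6: every assignment gives 1 — tautology.
In G6: every assignment gives 1 — tautology.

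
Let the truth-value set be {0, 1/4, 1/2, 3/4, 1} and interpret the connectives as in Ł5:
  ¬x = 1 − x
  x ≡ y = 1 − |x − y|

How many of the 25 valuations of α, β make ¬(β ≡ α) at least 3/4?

6

value 1: 2 assignments (counts)
value 3/4: 4 assignments (counts)
value 1/2: 6 assignments
value 1/4: 8 assignments
value 0: 5 assignments
So 6 of the 25 assignments meet the threshold.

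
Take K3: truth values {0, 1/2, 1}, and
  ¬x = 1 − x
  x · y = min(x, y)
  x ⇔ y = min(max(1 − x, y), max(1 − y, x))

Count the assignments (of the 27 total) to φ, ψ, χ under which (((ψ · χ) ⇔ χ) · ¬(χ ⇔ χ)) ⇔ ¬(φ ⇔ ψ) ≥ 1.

4

value 1: 4 assignments (counts)
value 1/2: 19 assignments
value 0: 4 assignments
So 4 of the 27 assignments meet the threshold.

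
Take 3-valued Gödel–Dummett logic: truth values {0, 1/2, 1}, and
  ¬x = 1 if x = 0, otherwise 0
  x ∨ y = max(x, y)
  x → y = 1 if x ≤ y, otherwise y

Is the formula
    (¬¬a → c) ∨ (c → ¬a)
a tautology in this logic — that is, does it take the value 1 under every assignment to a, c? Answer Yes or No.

No

Counterexample: take a = 1/2, c = 1/2.
¬a = ¬1/2 = 0
¬¬a = ¬0 = 1
¬¬a → c = 1 → 1/2 = 1/2
¬a = ¬1/2 = 0
c → ¬a = 1/2 → 0 = 0
(¬¬a → c) ∨ (c → ¬a) = 1/2 ∨ 0 = 1/2
This gives 1/2 ≠ 1.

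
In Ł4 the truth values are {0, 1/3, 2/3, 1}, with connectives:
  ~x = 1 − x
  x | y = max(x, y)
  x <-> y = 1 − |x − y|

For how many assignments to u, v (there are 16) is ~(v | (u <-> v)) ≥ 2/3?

3

u = 0, v = 0 ↦ 0  <
u = 0, v = 1/3 ↦ 1/3  <
u = 0, v = 2/3 ↦ 1/3  <
u = 0, v = 1 ↦ 0  <
u = 1/3, v = 0 ↦ 1/3  <
u = 1/3, v = 1/3 ↦ 0  <
u = 1/3, v = 2/3 ↦ 1/3  <
u = 1/3, v = 1 ↦ 0  <
u = 2/3, v = 0 ↦ 2/3  ≥
u = 2/3, v = 1/3 ↦ 1/3  <
u = 2/3, v = 2/3 ↦ 0  <
u = 2/3, v = 1 ↦ 0  <
u = 1, v = 0 ↦ 1  ≥
u = 1, v = 1/3 ↦ 2/3  ≥
u = 1, v = 2/3 ↦ 1/3  <
u = 1, v = 1 ↦ 0  <
So 3 of the 16 assignments meet the threshold.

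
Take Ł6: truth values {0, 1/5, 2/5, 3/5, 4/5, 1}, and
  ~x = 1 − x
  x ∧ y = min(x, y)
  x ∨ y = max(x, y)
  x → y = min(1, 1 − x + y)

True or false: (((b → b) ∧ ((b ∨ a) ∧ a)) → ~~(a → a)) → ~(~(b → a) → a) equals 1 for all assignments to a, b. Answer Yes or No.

Counterexample: take a = 0, b = 0.
b → b = 0 → 0 = 1
b ∨ a = 0 ∨ 0 = 0
(b ∨ a) ∧ a = 0 ∧ 0 = 0
(b → b) ∧ ((b ∨ a) ∧ a) = 1 ∧ 0 = 0
a → a = 0 → 0 = 1
~(a → a) = ~1 = 0
~~(a → a) = ~0 = 1
((b → b) ∧ ((b ∨ a) ∧ a)) → ~~(a → a) = 0 → 1 = 1
b → a = 0 → 0 = 1
~(b → a) = ~1 = 0
~(b → a) → a = 0 → 0 = 1
~(~(b → a) → a) = ~1 = 0
(((b → b) ∧ ((b ∨ a) ∧ a)) → ~~(a → a)) → ~(~(b → a) → a) = 1 → 0 = 0
This gives 0 ≠ 1.

No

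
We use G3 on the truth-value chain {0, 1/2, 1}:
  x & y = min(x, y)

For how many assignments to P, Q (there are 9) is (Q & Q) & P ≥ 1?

P = 0, Q = 0 ↦ 0  <
P = 0, Q = 1/2 ↦ 0  <
P = 0, Q = 1 ↦ 0  <
P = 1/2, Q = 0 ↦ 0  <
P = 1/2, Q = 1/2 ↦ 1/2  <
P = 1/2, Q = 1 ↦ 1/2  <
P = 1, Q = 0 ↦ 0  <
P = 1, Q = 1/2 ↦ 1/2  <
P = 1, Q = 1 ↦ 1  ≥
So 1 of the 9 assignments meets the threshold.

1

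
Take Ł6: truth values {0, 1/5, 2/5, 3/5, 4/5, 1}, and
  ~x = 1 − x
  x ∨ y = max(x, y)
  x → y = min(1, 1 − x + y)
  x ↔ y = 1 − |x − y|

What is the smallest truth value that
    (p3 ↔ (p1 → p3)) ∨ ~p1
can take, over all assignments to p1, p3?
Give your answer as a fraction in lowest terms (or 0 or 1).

3/5

Take p1 = 2/5, p3 = 0:
p1 → p3 = 2/5 → 0 = 3/5
p3 ↔ (p1 → p3) = 0 ↔ 3/5 = 2/5
~p1 = ~2/5 = 3/5
(p3 ↔ (p1 → p3)) ∨ ~p1 = 2/5 ∨ 3/5 = 3/5
No assignment yields a value below 3/5, so this is the minimum.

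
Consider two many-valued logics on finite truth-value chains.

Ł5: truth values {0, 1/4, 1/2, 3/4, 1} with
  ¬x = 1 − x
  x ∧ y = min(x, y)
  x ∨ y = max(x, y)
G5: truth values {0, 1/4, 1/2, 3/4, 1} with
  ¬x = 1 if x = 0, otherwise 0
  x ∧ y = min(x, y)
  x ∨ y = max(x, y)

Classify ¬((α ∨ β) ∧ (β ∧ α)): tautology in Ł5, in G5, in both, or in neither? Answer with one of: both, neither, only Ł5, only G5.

In Ł5: at α = 1/4, β = 1/4 the value is 3/4 — not a tautology.
In G5: at α = 1/4, β = 1/4 the value is 0 — not a tautology.

neither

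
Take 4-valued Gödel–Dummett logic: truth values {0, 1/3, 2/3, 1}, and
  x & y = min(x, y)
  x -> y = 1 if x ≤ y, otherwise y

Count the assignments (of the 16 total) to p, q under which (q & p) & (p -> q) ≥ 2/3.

p = 0, q = 0 ↦ 0  <
p = 0, q = 1/3 ↦ 0  <
p = 0, q = 2/3 ↦ 0  <
p = 0, q = 1 ↦ 0  <
p = 1/3, q = 0 ↦ 0  <
p = 1/3, q = 1/3 ↦ 1/3  <
p = 1/3, q = 2/3 ↦ 1/3  <
p = 1/3, q = 1 ↦ 1/3  <
p = 2/3, q = 0 ↦ 0  <
p = 2/3, q = 1/3 ↦ 1/3  <
p = 2/3, q = 2/3 ↦ 2/3  ≥
p = 2/3, q = 1 ↦ 2/3  ≥
p = 1, q = 0 ↦ 0  <
p = 1, q = 1/3 ↦ 1/3  <
p = 1, q = 2/3 ↦ 2/3  ≥
p = 1, q = 1 ↦ 1  ≥
So 4 of the 16 assignments meet the threshold.

4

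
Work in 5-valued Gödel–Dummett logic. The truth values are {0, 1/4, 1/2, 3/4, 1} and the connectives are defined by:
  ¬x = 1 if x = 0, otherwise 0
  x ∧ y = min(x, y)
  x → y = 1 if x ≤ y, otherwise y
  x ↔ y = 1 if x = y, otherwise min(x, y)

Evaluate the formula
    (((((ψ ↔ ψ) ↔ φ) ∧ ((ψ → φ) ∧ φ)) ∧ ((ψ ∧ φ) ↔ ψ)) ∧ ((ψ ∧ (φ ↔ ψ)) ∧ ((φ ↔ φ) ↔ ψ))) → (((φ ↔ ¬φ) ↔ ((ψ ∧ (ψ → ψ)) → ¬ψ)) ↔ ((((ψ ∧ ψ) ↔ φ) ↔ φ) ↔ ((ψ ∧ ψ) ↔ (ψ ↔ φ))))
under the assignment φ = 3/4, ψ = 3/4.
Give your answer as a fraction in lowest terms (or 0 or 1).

ψ ↔ ψ = 3/4 ↔ 3/4 = 1
(ψ ↔ ψ) ↔ φ = 1 ↔ 3/4 = 3/4
ψ → φ = 3/4 → 3/4 = 1
(ψ → φ) ∧ φ = 1 ∧ 3/4 = 3/4
((ψ ↔ ψ) ↔ φ) ∧ ((ψ → φ) ∧ φ) = 3/4 ∧ 3/4 = 3/4
ψ ∧ φ = 3/4 ∧ 3/4 = 3/4
(ψ ∧ φ) ↔ ψ = 3/4 ↔ 3/4 = 1
(((ψ ↔ ψ) ↔ φ) ∧ ((ψ → φ) ∧ φ)) ∧ ((ψ ∧ φ) ↔ ψ) = 3/4 ∧ 1 = 3/4
φ ↔ ψ = 3/4 ↔ 3/4 = 1
ψ ∧ (φ ↔ ψ) = 3/4 ∧ 1 = 3/4
φ ↔ φ = 3/4 ↔ 3/4 = 1
(φ ↔ φ) ↔ ψ = 1 ↔ 3/4 = 3/4
(ψ ∧ (φ ↔ ψ)) ∧ ((φ ↔ φ) ↔ ψ) = 3/4 ∧ 3/4 = 3/4
((((ψ ↔ ψ) ↔ φ) ∧ ((ψ → φ) ∧ φ)) ∧ ((ψ ∧ φ) ↔ ψ)) ∧ ((ψ ∧ (φ ↔ ψ)) ∧ ((φ ↔ φ) ↔ ψ)) = 3/4 ∧ 3/4 = 3/4
¬φ = ¬3/4 = 0
φ ↔ ¬φ = 3/4 ↔ 0 = 0
ψ → ψ = 3/4 → 3/4 = 1
ψ ∧ (ψ → ψ) = 3/4 ∧ 1 = 3/4
¬ψ = ¬3/4 = 0
(ψ ∧ (ψ → ψ)) → ¬ψ = 3/4 → 0 = 0
(φ ↔ ¬φ) ↔ ((ψ ∧ (ψ → ψ)) → ¬ψ) = 0 ↔ 0 = 1
ψ ∧ ψ = 3/4 ∧ 3/4 = 3/4
(ψ ∧ ψ) ↔ φ = 3/4 ↔ 3/4 = 1
((ψ ∧ ψ) ↔ φ) ↔ φ = 1 ↔ 3/4 = 3/4
ψ ∧ ψ = 3/4 ∧ 3/4 = 3/4
ψ ↔ φ = 3/4 ↔ 3/4 = 1
(ψ ∧ ψ) ↔ (ψ ↔ φ) = 3/4 ↔ 1 = 3/4
(((ψ ∧ ψ) ↔ φ) ↔ φ) ↔ ((ψ ∧ ψ) ↔ (ψ ↔ φ)) = 3/4 ↔ 3/4 = 1
((φ ↔ ¬φ) ↔ ((ψ ∧ (ψ → ψ)) → ¬ψ)) ↔ ((((ψ ∧ ψ) ↔ φ) ↔ φ) ↔ ((ψ ∧ ψ) ↔ (ψ ↔ φ))) = 1 ↔ 1 = 1
(((((ψ ↔ ψ) ↔ φ) ∧ ((ψ → φ) ∧ φ)) ∧ ((ψ ∧ φ) ↔ ψ)) ∧ ((ψ ∧ (φ ↔ ψ)) ∧ ((φ ↔ φ) ↔ ψ))) → (((φ ↔ ¬φ) ↔ ((ψ ∧ (ψ → ψ)) → ¬ψ)) ↔ ((((ψ ∧ ψ) ↔ φ) ↔ φ) ↔ ((ψ ∧ ψ) ↔ (ψ ↔ φ)))) = 3/4 → 1 = 1

1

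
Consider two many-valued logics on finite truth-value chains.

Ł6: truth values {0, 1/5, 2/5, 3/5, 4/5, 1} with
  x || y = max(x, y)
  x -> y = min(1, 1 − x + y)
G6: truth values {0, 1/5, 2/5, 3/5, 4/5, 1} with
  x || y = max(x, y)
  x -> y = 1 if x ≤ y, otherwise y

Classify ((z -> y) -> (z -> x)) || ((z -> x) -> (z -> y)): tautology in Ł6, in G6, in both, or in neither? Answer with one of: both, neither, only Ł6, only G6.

both

In Ł6: every assignment gives 1 — tautology.
In G6: every assignment gives 1 — tautology.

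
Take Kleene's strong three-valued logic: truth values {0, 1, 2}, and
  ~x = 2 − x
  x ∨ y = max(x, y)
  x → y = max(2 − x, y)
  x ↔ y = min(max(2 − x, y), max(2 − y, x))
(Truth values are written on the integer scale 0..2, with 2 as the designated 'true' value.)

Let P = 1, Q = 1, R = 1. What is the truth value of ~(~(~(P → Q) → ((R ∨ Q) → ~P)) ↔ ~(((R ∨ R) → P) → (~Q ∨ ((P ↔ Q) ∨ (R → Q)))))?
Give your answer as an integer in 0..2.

P → Q = 1 → 1 = 1
~(P → Q) = ~1 = 1
R ∨ Q = 1 ∨ 1 = 1
~P = ~1 = 1
(R ∨ Q) → ~P = 1 → 1 = 1
~(P → Q) → ((R ∨ Q) → ~P) = 1 → 1 = 1
~(~(P → Q) → ((R ∨ Q) → ~P)) = ~1 = 1
R ∨ R = 1 ∨ 1 = 1
(R ∨ R) → P = 1 → 1 = 1
~Q = ~1 = 1
P ↔ Q = 1 ↔ 1 = 1
R → Q = 1 → 1 = 1
(P ↔ Q) ∨ (R → Q) = 1 ∨ 1 = 1
~Q ∨ ((P ↔ Q) ∨ (R → Q)) = 1 ∨ 1 = 1
((R ∨ R) → P) → (~Q ∨ ((P ↔ Q) ∨ (R → Q))) = 1 → 1 = 1
~(((R ∨ R) → P) → (~Q ∨ ((P ↔ Q) ∨ (R → Q)))) = ~1 = 1
~(~(P → Q) → ((R ∨ Q) → ~P)) ↔ ~(((R ∨ R) → P) → (~Q ∨ ((P ↔ Q) ∨ (R → Q)))) = 1 ↔ 1 = 1
~(~(~(P → Q) → ((R ∨ Q) → ~P)) ↔ ~(((R ∨ R) → P) → (~Q ∨ ((P ↔ Q) ∨ (R → Q))))) = ~1 = 1

1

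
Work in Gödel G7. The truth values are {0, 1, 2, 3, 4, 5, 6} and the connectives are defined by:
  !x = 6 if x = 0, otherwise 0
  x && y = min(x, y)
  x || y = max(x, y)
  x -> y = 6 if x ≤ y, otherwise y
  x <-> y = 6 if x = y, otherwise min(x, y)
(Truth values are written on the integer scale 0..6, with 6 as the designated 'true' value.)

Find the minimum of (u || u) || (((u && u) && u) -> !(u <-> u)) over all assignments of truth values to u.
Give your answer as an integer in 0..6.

Take u = 1:
u || u = 1 || 1 = 1
u && u = 1 && 1 = 1
(u && u) && u = 1 && 1 = 1
u <-> u = 1 <-> 1 = 6
!(u <-> u) = !6 = 0
((u && u) && u) -> !(u <-> u) = 1 -> 0 = 0
(u || u) || (((u && u) && u) -> !(u <-> u)) = 1 || 0 = 1
No assignment yields a value below 1, so this is the minimum.

1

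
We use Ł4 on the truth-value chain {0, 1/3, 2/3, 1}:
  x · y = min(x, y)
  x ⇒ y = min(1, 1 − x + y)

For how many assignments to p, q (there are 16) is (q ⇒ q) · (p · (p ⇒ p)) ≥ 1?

4

p = 0, q = 0 ↦ 0  <
p = 0, q = 1/3 ↦ 0  <
p = 0, q = 2/3 ↦ 0  <
p = 0, q = 1 ↦ 0  <
p = 1/3, q = 0 ↦ 1/3  <
p = 1/3, q = 1/3 ↦ 1/3  <
p = 1/3, q = 2/3 ↦ 1/3  <
p = 1/3, q = 1 ↦ 1/3  <
p = 2/3, q = 0 ↦ 2/3  <
p = 2/3, q = 1/3 ↦ 2/3  <
p = 2/3, q = 2/3 ↦ 2/3  <
p = 2/3, q = 1 ↦ 2/3  <
p = 1, q = 0 ↦ 1  ≥
p = 1, q = 1/3 ↦ 1  ≥
p = 1, q = 2/3 ↦ 1  ≥
p = 1, q = 1 ↦ 1  ≥
So 4 of the 16 assignments meet the threshold.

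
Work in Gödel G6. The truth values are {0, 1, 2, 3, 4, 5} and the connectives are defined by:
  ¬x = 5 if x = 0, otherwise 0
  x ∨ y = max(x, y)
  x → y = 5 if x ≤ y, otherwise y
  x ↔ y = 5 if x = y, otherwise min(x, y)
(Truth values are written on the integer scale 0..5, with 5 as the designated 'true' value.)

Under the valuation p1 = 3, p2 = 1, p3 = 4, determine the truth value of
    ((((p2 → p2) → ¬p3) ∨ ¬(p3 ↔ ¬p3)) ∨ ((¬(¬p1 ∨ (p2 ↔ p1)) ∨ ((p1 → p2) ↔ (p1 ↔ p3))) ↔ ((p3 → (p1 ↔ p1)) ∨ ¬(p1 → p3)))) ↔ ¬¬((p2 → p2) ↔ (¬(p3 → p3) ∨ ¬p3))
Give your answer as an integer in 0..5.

p2 → p2 = 1 → 1 = 5
¬p3 = ¬4 = 0
(p2 → p2) → ¬p3 = 5 → 0 = 0
¬p3 = ¬4 = 0
p3 ↔ ¬p3 = 4 ↔ 0 = 0
¬(p3 ↔ ¬p3) = ¬0 = 5
((p2 → p2) → ¬p3) ∨ ¬(p3 ↔ ¬p3) = 0 ∨ 5 = 5
¬p1 = ¬3 = 0
p2 ↔ p1 = 1 ↔ 3 = 1
¬p1 ∨ (p2 ↔ p1) = 0 ∨ 1 = 1
¬(¬p1 ∨ (p2 ↔ p1)) = ¬1 = 0
p1 → p2 = 3 → 1 = 1
p1 ↔ p3 = 3 ↔ 4 = 3
(p1 → p2) ↔ (p1 ↔ p3) = 1 ↔ 3 = 1
¬(¬p1 ∨ (p2 ↔ p1)) ∨ ((p1 → p2) ↔ (p1 ↔ p3)) = 0 ∨ 1 = 1
p1 ↔ p1 = 3 ↔ 3 = 5
p3 → (p1 ↔ p1) = 4 → 5 = 5
p1 → p3 = 3 → 4 = 5
¬(p1 → p3) = ¬5 = 0
(p3 → (p1 ↔ p1)) ∨ ¬(p1 → p3) = 5 ∨ 0 = 5
(¬(¬p1 ∨ (p2 ↔ p1)) ∨ ((p1 → p2) ↔ (p1 ↔ p3))) ↔ ((p3 → (p1 ↔ p1)) ∨ ¬(p1 → p3)) = 1 ↔ 5 = 1
(((p2 → p2) → ¬p3) ∨ ¬(p3 ↔ ¬p3)) ∨ ((¬(¬p1 ∨ (p2 ↔ p1)) ∨ ((p1 → p2) ↔ (p1 ↔ p3))) ↔ ((p3 → (p1 ↔ p1)) ∨ ¬(p1 → p3))) = 5 ∨ 1 = 5
p2 → p2 = 1 → 1 = 5
p3 → p3 = 4 → 4 = 5
¬(p3 → p3) = ¬5 = 0
¬p3 = ¬4 = 0
¬(p3 → p3) ∨ ¬p3 = 0 ∨ 0 = 0
(p2 → p2) ↔ (¬(p3 → p3) ∨ ¬p3) = 5 ↔ 0 = 0
¬((p2 → p2) ↔ (¬(p3 → p3) ∨ ¬p3)) = ¬0 = 5
¬¬((p2 → p2) ↔ (¬(p3 → p3) ∨ ¬p3)) = ¬5 = 0
((((p2 → p2) → ¬p3) ∨ ¬(p3 ↔ ¬p3)) ∨ ((¬(¬p1 ∨ (p2 ↔ p1)) ∨ ((p1 → p2) ↔ (p1 ↔ p3))) ↔ ((p3 → (p1 ↔ p1)) ∨ ¬(p1 → p3)))) ↔ ¬¬((p2 → p2) ↔ (¬(p3 → p3) ∨ ¬p3)) = 5 ↔ 0 = 0

0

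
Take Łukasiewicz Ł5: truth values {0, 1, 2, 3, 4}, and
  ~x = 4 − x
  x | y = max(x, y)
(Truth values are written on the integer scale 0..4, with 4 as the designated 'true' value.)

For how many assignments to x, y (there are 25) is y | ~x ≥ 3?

16

value 4: 9 assignments (counts)
value 3: 7 assignments (counts)
value 2: 5 assignments
value 1: 3 assignments
value 0: 1 assignment
So 16 of the 25 assignments meet the threshold.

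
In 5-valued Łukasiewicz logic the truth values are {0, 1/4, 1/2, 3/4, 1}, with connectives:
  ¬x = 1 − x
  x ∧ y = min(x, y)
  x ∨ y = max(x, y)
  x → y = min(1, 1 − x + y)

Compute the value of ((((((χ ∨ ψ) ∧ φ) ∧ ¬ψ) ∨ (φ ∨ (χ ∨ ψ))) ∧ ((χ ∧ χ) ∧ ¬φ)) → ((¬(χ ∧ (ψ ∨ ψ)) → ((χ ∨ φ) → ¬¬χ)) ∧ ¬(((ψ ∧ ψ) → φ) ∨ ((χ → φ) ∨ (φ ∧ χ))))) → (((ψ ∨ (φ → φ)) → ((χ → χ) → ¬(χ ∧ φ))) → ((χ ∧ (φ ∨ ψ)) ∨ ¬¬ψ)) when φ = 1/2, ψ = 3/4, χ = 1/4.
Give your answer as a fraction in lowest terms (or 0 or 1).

1

χ ∨ ψ = 1/4 ∨ 3/4 = 3/4
(χ ∨ ψ) ∧ φ = 3/4 ∧ 1/2 = 1/2
¬ψ = ¬3/4 = 1/4
((χ ∨ ψ) ∧ φ) ∧ ¬ψ = 1/2 ∧ 1/4 = 1/4
χ ∨ ψ = 1/4 ∨ 3/4 = 3/4
φ ∨ (χ ∨ ψ) = 1/2 ∨ 3/4 = 3/4
(((χ ∨ ψ) ∧ φ) ∧ ¬ψ) ∨ (φ ∨ (χ ∨ ψ)) = 1/4 ∨ 3/4 = 3/4
χ ∧ χ = 1/4 ∧ 1/4 = 1/4
¬φ = ¬1/2 = 1/2
(χ ∧ χ) ∧ ¬φ = 1/4 ∧ 1/2 = 1/4
((((χ ∨ ψ) ∧ φ) ∧ ¬ψ) ∨ (φ ∨ (χ ∨ ψ))) ∧ ((χ ∧ χ) ∧ ¬φ) = 3/4 ∧ 1/4 = 1/4
ψ ∨ ψ = 3/4 ∨ 3/4 = 3/4
χ ∧ (ψ ∨ ψ) = 1/4 ∧ 3/4 = 1/4
¬(χ ∧ (ψ ∨ ψ)) = ¬1/4 = 3/4
χ ∨ φ = 1/4 ∨ 1/2 = 1/2
¬χ = ¬1/4 = 3/4
¬¬χ = ¬3/4 = 1/4
(χ ∨ φ) → ¬¬χ = 1/2 → 1/4 = 3/4
¬(χ ∧ (ψ ∨ ψ)) → ((χ ∨ φ) → ¬¬χ) = 3/4 → 3/4 = 1
ψ ∧ ψ = 3/4 ∧ 3/4 = 3/4
(ψ ∧ ψ) → φ = 3/4 → 1/2 = 3/4
χ → φ = 1/4 → 1/2 = 1
φ ∧ χ = 1/2 ∧ 1/4 = 1/4
(χ → φ) ∨ (φ ∧ χ) = 1 ∨ 1/4 = 1
((ψ ∧ ψ) → φ) ∨ ((χ → φ) ∨ (φ ∧ χ)) = 3/4 ∨ 1 = 1
¬(((ψ ∧ ψ) → φ) ∨ ((χ → φ) ∨ (φ ∧ χ))) = ¬1 = 0
(¬(χ ∧ (ψ ∨ ψ)) → ((χ ∨ φ) → ¬¬χ)) ∧ ¬(((ψ ∧ ψ) → φ) ∨ ((χ → φ) ∨ (φ ∧ χ))) = 1 ∧ 0 = 0
(((((χ ∨ ψ) ∧ φ) ∧ ¬ψ) ∨ (φ ∨ (χ ∨ ψ))) ∧ ((χ ∧ χ) ∧ ¬φ)) → ((¬(χ ∧ (ψ ∨ ψ)) → ((χ ∨ φ) → ¬¬χ)) ∧ ¬(((ψ ∧ ψ) → φ) ∨ ((χ → φ) ∨ (φ ∧ χ)))) = 1/4 → 0 = 3/4
φ → φ = 1/2 → 1/2 = 1
ψ ∨ (φ → φ) = 3/4 ∨ 1 = 1
χ → χ = 1/4 → 1/4 = 1
χ ∧ φ = 1/4 ∧ 1/2 = 1/4
¬(χ ∧ φ) = ¬1/4 = 3/4
(χ → χ) → ¬(χ ∧ φ) = 1 → 3/4 = 3/4
(ψ ∨ (φ → φ)) → ((χ → χ) → ¬(χ ∧ φ)) = 1 → 3/4 = 3/4
φ ∨ ψ = 1/2 ∨ 3/4 = 3/4
χ ∧ (φ ∨ ψ) = 1/4 ∧ 3/4 = 1/4
¬ψ = ¬3/4 = 1/4
¬¬ψ = ¬1/4 = 3/4
(χ ∧ (φ ∨ ψ)) ∨ ¬¬ψ = 1/4 ∨ 3/4 = 3/4
((ψ ∨ (φ → φ)) → ((χ → χ) → ¬(χ ∧ φ))) → ((χ ∧ (φ ∨ ψ)) ∨ ¬¬ψ) = 3/4 → 3/4 = 1
((((((χ ∨ ψ) ∧ φ) ∧ ¬ψ) ∨ (φ ∨ (χ ∨ ψ))) ∧ ((χ ∧ χ) ∧ ¬φ)) → ((¬(χ ∧ (ψ ∨ ψ)) → ((χ ∨ φ) → ¬¬χ)) ∧ ¬(((ψ ∧ ψ) → φ) ∨ ((χ → φ) ∨ (φ ∧ χ))))) → (((ψ ∨ (φ → φ)) → ((χ → χ) → ¬(χ ∧ φ))) → ((χ ∧ (φ ∨ ψ)) ∨ ¬¬ψ)) = 3/4 → 1 = 1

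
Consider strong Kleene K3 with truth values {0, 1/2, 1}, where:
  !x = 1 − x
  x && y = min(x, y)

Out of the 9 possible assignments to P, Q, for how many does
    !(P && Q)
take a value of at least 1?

5

P = 0, Q = 0 ↦ 1  ≥
P = 0, Q = 1/2 ↦ 1  ≥
P = 0, Q = 1 ↦ 1  ≥
P = 1/2, Q = 0 ↦ 1  ≥
P = 1/2, Q = 1/2 ↦ 1/2  <
P = 1/2, Q = 1 ↦ 1/2  <
P = 1, Q = 0 ↦ 1  ≥
P = 1, Q = 1/2 ↦ 1/2  <
P = 1, Q = 1 ↦ 0  <
So 5 of the 9 assignments meet the threshold.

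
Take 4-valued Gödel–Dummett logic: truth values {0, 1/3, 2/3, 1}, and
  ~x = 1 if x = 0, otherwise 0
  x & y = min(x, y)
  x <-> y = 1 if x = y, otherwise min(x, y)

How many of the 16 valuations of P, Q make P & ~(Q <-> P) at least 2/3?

P = 0, Q = 0 ↦ 0  <
P = 0, Q = 1/3 ↦ 0  <
P = 0, Q = 2/3 ↦ 0  <
P = 0, Q = 1 ↦ 0  <
P = 1/3, Q = 0 ↦ 1/3  <
P = 1/3, Q = 1/3 ↦ 0  <
P = 1/3, Q = 2/3 ↦ 0  <
P = 1/3, Q = 1 ↦ 0  <
P = 2/3, Q = 0 ↦ 2/3  ≥
P = 2/3, Q = 1/3 ↦ 0  <
P = 2/3, Q = 2/3 ↦ 0  <
P = 2/3, Q = 1 ↦ 0  <
P = 1, Q = 0 ↦ 1  ≥
P = 1, Q = 1/3 ↦ 0  <
P = 1, Q = 2/3 ↦ 0  <
P = 1, Q = 1 ↦ 0  <
So 2 of the 16 assignments meet the threshold.

2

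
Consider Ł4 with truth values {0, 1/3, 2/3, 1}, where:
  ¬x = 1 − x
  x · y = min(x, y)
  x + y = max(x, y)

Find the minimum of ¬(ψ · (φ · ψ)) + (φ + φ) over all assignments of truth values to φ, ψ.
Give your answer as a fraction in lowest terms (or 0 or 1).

Take φ = 1/3, ψ = 1/3:
φ · ψ = 1/3 · 1/3 = 1/3
ψ · (φ · ψ) = 1/3 · 1/3 = 1/3
¬(ψ · (φ · ψ)) = ¬1/3 = 2/3
φ + φ = 1/3 + 1/3 = 1/3
¬(ψ · (φ · ψ)) + (φ + φ) = 2/3 + 1/3 = 2/3
No assignment yields a value below 2/3, so this is the minimum.

2/3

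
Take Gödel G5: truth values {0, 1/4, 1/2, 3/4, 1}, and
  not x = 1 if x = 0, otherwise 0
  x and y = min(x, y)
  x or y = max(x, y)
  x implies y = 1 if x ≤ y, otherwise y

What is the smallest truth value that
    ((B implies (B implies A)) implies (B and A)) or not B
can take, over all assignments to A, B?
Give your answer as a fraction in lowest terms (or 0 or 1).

Take A = 1/4, B = 1/4:
B implies A = 1/4 implies 1/4 = 1
B implies (B implies A) = 1/4 implies 1 = 1
B and A = 1/4 and 1/4 = 1/4
(B implies (B implies A)) implies (B and A) = 1 implies 1/4 = 1/4
not B = not 1/4 = 0
((B implies (B implies A)) implies (B and A)) or not B = 1/4 or 0 = 1/4
No assignment yields a value below 1/4, so this is the minimum.

1/4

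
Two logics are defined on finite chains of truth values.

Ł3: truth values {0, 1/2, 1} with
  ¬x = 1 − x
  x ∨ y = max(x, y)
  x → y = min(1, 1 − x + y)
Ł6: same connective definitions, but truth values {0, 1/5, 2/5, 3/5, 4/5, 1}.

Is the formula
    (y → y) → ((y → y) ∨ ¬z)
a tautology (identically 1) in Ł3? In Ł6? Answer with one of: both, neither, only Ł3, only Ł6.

In Ł3: every assignment gives 1 — tautology.
In Ł6: every assignment gives 1 — tautology.

both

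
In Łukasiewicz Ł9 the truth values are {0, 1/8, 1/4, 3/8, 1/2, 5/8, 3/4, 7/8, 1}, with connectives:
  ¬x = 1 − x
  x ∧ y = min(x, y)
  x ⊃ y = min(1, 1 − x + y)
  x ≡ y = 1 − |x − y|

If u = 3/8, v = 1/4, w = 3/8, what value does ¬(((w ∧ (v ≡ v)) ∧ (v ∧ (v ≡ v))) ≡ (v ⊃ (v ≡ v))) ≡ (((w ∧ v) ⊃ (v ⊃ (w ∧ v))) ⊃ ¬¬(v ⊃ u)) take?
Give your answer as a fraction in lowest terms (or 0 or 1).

3/4

v ≡ v = 1/4 ≡ 1/4 = 1
w ∧ (v ≡ v) = 3/8 ∧ 1 = 3/8
v ≡ v = 1/4 ≡ 1/4 = 1
v ∧ (v ≡ v) = 1/4 ∧ 1 = 1/4
(w ∧ (v ≡ v)) ∧ (v ∧ (v ≡ v)) = 3/8 ∧ 1/4 = 1/4
v ≡ v = 1/4 ≡ 1/4 = 1
v ⊃ (v ≡ v) = 1/4 ⊃ 1 = 1
((w ∧ (v ≡ v)) ∧ (v ∧ (v ≡ v))) ≡ (v ⊃ (v ≡ v)) = 1/4 ≡ 1 = 1/4
¬(((w ∧ (v ≡ v)) ∧ (v ∧ (v ≡ v))) ≡ (v ⊃ (v ≡ v))) = ¬1/4 = 3/4
w ∧ v = 3/8 ∧ 1/4 = 1/4
w ∧ v = 3/8 ∧ 1/4 = 1/4
v ⊃ (w ∧ v) = 1/4 ⊃ 1/4 = 1
(w ∧ v) ⊃ (v ⊃ (w ∧ v)) = 1/4 ⊃ 1 = 1
v ⊃ u = 1/4 ⊃ 3/8 = 1
¬(v ⊃ u) = ¬1 = 0
¬¬(v ⊃ u) = ¬0 = 1
((w ∧ v) ⊃ (v ⊃ (w ∧ v))) ⊃ ¬¬(v ⊃ u) = 1 ⊃ 1 = 1
¬(((w ∧ (v ≡ v)) ∧ (v ∧ (v ≡ v))) ≡ (v ⊃ (v ≡ v))) ≡ (((w ∧ v) ⊃ (v ⊃ (w ∧ v))) ⊃ ¬¬(v ⊃ u)) = 3/4 ≡ 1 = 3/4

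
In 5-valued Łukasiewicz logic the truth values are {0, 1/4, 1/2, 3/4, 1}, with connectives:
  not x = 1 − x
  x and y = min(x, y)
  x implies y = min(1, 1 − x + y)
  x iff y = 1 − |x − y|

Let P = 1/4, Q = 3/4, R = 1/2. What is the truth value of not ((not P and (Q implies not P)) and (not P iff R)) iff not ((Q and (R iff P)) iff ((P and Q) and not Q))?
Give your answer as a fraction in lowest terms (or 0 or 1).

not P = not 1/4 = 3/4
not P = not 1/4 = 3/4
Q implies not P = 3/4 implies 3/4 = 1
not P and (Q implies not P) = 3/4 and 1 = 3/4
not P = not 1/4 = 3/4
not P iff R = 3/4 iff 1/2 = 3/4
(not P and (Q implies not P)) and (not P iff R) = 3/4 and 3/4 = 3/4
not ((not P and (Q implies not P)) and (not P iff R)) = not 3/4 = 1/4
R iff P = 1/2 iff 1/4 = 3/4
Q and (R iff P) = 3/4 and 3/4 = 3/4
P and Q = 1/4 and 3/4 = 1/4
not Q = not 3/4 = 1/4
(P and Q) and not Q = 1/4 and 1/4 = 1/4
(Q and (R iff P)) iff ((P and Q) and not Q) = 3/4 iff 1/4 = 1/2
not ((Q and (R iff P)) iff ((P and Q) and not Q)) = not 1/2 = 1/2
not ((not P and (Q implies not P)) and (not P iff R)) iff not ((Q and (R iff P)) iff ((P and Q) and not Q)) = 1/4 iff 1/2 = 3/4

3/4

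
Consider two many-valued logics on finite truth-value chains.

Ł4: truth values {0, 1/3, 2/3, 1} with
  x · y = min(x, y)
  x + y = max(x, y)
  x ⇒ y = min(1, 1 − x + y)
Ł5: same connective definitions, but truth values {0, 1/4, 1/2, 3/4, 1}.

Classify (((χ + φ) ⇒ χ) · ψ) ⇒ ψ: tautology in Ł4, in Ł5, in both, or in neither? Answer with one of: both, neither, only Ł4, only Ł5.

both

In Ł4: every assignment gives 1 — tautology.
In Ł5: every assignment gives 1 — tautology.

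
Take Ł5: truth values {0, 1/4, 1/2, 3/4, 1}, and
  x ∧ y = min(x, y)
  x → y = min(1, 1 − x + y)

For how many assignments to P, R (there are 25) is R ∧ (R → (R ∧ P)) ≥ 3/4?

value 1: 1 assignment (counts)
value 3/4: 4 assignments (counts)
value 1/2: 7 assignments
value 1/4: 7 assignments
value 0: 6 assignments
So 5 of the 25 assignments meet the threshold.

5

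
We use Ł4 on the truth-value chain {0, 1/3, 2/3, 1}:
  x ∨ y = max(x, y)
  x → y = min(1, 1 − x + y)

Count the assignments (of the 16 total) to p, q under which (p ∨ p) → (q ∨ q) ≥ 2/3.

p = 0, q = 0 ↦ 1  ≥
p = 0, q = 1/3 ↦ 1  ≥
p = 0, q = 2/3 ↦ 1  ≥
p = 0, q = 1 ↦ 1  ≥
p = 1/3, q = 0 ↦ 2/3  ≥
p = 1/3, q = 1/3 ↦ 1  ≥
p = 1/3, q = 2/3 ↦ 1  ≥
p = 1/3, q = 1 ↦ 1  ≥
p = 2/3, q = 0 ↦ 1/3  <
p = 2/3, q = 1/3 ↦ 2/3  ≥
p = 2/3, q = 2/3 ↦ 1  ≥
p = 2/3, q = 1 ↦ 1  ≥
p = 1, q = 0 ↦ 0  <
p = 1, q = 1/3 ↦ 1/3  <
p = 1, q = 2/3 ↦ 2/3  ≥
p = 1, q = 1 ↦ 1  ≥
So 13 of the 16 assignments meet the threshold.

13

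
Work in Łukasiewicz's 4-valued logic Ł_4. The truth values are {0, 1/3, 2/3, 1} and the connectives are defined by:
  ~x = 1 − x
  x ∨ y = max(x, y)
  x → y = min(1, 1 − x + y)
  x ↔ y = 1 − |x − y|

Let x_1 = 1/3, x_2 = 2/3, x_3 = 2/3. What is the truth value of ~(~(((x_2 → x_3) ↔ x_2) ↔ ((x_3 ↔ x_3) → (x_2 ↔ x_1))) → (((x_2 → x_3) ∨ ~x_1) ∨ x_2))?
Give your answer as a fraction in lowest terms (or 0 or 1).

0

x_2 → x_3 = 2/3 → 2/3 = 1
(x_2 → x_3) ↔ x_2 = 1 ↔ 2/3 = 2/3
x_3 ↔ x_3 = 2/3 ↔ 2/3 = 1
x_2 ↔ x_1 = 2/3 ↔ 1/3 = 2/3
(x_3 ↔ x_3) → (x_2 ↔ x_1) = 1 → 2/3 = 2/3
((x_2 → x_3) ↔ x_2) ↔ ((x_3 ↔ x_3) → (x_2 ↔ x_1)) = 2/3 ↔ 2/3 = 1
~(((x_2 → x_3) ↔ x_2) ↔ ((x_3 ↔ x_3) → (x_2 ↔ x_1))) = ~1 = 0
x_2 → x_3 = 2/3 → 2/3 = 1
~x_1 = ~1/3 = 2/3
(x_2 → x_3) ∨ ~x_1 = 1 ∨ 2/3 = 1
((x_2 → x_3) ∨ ~x_1) ∨ x_2 = 1 ∨ 2/3 = 1
~(((x_2 → x_3) ↔ x_2) ↔ ((x_3 ↔ x_3) → (x_2 ↔ x_1))) → (((x_2 → x_3) ∨ ~x_1) ∨ x_2) = 0 → 1 = 1
~(~(((x_2 → x_3) ↔ x_2) ↔ ((x_3 ↔ x_3) → (x_2 ↔ x_1))) → (((x_2 → x_3) ∨ ~x_1) ∨ x_2)) = ~1 = 0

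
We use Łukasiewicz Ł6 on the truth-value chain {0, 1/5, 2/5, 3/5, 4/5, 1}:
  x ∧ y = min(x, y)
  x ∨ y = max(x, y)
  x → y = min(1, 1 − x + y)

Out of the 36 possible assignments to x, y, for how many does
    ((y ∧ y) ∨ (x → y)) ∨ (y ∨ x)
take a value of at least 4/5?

33

value 1: 26 assignments (counts)
value 4/5: 7 assignments (counts)
value 3/5: 3 assignments
So 33 of the 36 assignments meet the threshold.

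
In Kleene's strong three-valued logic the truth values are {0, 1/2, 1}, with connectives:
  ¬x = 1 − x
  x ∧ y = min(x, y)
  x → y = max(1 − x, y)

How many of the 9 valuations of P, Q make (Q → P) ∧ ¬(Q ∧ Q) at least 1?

P = 0, Q = 0 ↦ 1  ≥
P = 0, Q = 1/2 ↦ 1/2  <
P = 0, Q = 1 ↦ 0  <
P = 1/2, Q = 0 ↦ 1  ≥
P = 1/2, Q = 1/2 ↦ 1/2  <
P = 1/2, Q = 1 ↦ 0  <
P = 1, Q = 0 ↦ 1  ≥
P = 1, Q = 1/2 ↦ 1/2  <
P = 1, Q = 1 ↦ 0  <
So 3 of the 9 assignments meet the threshold.

3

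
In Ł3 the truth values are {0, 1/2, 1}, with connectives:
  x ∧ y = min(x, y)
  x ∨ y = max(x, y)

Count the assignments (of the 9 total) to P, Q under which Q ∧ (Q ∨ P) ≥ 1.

P = 0, Q = 0 ↦ 0  <
P = 0, Q = 1/2 ↦ 1/2  <
P = 0, Q = 1 ↦ 1  ≥
P = 1/2, Q = 0 ↦ 0  <
P = 1/2, Q = 1/2 ↦ 1/2  <
P = 1/2, Q = 1 ↦ 1  ≥
P = 1, Q = 0 ↦ 0  <
P = 1, Q = 1/2 ↦ 1/2  <
P = 1, Q = 1 ↦ 1  ≥
So 3 of the 9 assignments meet the threshold.

3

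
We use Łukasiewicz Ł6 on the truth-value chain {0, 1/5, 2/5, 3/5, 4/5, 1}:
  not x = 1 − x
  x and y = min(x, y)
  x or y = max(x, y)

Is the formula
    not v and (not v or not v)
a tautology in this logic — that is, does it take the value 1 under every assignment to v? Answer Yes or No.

No

Counterexample: take v = 1/5.
not v = not 1/5 = 4/5
not v = not 1/5 = 4/5
not v or not v = 4/5 or 4/5 = 4/5
not v and (not v or not v) = 4/5 and 4/5 = 4/5
This gives 4/5 ≠ 1.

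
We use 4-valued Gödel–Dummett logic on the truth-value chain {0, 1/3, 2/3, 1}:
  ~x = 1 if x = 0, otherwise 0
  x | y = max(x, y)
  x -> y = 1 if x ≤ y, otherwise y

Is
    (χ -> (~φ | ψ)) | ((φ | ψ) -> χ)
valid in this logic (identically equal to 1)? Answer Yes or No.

No

Counterexample: take φ = 2/3, ψ = 0, χ = 1/3.
~φ = ~2/3 = 0
~φ | ψ = 0 | 0 = 0
χ -> (~φ | ψ) = 1/3 -> 0 = 0
φ | ψ = 2/3 | 0 = 2/3
(φ | ψ) -> χ = 2/3 -> 1/3 = 1/3
(χ -> (~φ | ψ)) | ((φ | ψ) -> χ) = 0 | 1/3 = 1/3
This gives 1/3 ≠ 1.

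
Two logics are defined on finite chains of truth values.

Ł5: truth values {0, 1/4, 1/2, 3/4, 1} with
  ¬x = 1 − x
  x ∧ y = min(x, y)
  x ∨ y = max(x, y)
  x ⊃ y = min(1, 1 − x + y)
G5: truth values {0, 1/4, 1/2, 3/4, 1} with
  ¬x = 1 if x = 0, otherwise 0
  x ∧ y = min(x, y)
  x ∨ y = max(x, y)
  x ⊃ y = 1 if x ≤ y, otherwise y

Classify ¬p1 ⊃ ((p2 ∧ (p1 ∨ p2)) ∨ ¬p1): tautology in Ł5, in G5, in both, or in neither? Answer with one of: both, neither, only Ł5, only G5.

both

In Ł5: every assignment gives 1 — tautology.
In G5: every assignment gives 1 — tautology.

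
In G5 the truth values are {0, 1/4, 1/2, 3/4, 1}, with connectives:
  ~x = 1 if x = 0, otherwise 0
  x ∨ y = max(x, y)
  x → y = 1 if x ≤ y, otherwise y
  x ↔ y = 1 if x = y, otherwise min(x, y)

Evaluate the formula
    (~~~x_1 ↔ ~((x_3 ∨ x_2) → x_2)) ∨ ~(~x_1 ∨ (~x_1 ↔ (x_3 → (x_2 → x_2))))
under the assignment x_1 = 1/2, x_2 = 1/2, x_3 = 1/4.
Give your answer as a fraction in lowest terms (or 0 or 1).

1

~x_1 = ~1/2 = 0
~~x_1 = ~0 = 1
~~~x_1 = ~1 = 0
x_3 ∨ x_2 = 1/4 ∨ 1/2 = 1/2
(x_3 ∨ x_2) → x_2 = 1/2 → 1/2 = 1
~((x_3 ∨ x_2) → x_2) = ~1 = 0
~~~x_1 ↔ ~((x_3 ∨ x_2) → x_2) = 0 ↔ 0 = 1
~x_1 = ~1/2 = 0
~x_1 = ~1/2 = 0
x_2 → x_2 = 1/2 → 1/2 = 1
x_3 → (x_2 → x_2) = 1/4 → 1 = 1
~x_1 ↔ (x_3 → (x_2 → x_2)) = 0 ↔ 1 = 0
~x_1 ∨ (~x_1 ↔ (x_3 → (x_2 → x_2))) = 0 ∨ 0 = 0
~(~x_1 ∨ (~x_1 ↔ (x_3 → (x_2 → x_2)))) = ~0 = 1
(~~~x_1 ↔ ~((x_3 ∨ x_2) → x_2)) ∨ ~(~x_1 ∨ (~x_1 ↔ (x_3 → (x_2 → x_2)))) = 1 ∨ 1 = 1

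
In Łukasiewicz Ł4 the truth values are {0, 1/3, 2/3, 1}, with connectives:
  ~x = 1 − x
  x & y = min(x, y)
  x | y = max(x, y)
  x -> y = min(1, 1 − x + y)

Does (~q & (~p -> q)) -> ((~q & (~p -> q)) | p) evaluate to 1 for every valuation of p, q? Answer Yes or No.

Yes

p = 0, q = 0 ↦ 1
p = 0, q = 1/3 ↦ 1
p = 0, q = 2/3 ↦ 1
p = 0, q = 1 ↦ 1
p = 1/3, q = 0 ↦ 1
p = 1/3, q = 1/3 ↦ 1
p = 1/3, q = 2/3 ↦ 1
p = 1/3, q = 1 ↦ 1
p = 2/3, q = 0 ↦ 1
p = 2/3, q = 1/3 ↦ 1
p = 2/3, q = 2/3 ↦ 1
p = 2/3, q = 1 ↦ 1
p = 1, q = 0 ↦ 1
p = 1, q = 1/3 ↦ 1
p = 1, q = 2/3 ↦ 1
p = 1, q = 1 ↦ 1
Every assignment gives a value ≥ 1.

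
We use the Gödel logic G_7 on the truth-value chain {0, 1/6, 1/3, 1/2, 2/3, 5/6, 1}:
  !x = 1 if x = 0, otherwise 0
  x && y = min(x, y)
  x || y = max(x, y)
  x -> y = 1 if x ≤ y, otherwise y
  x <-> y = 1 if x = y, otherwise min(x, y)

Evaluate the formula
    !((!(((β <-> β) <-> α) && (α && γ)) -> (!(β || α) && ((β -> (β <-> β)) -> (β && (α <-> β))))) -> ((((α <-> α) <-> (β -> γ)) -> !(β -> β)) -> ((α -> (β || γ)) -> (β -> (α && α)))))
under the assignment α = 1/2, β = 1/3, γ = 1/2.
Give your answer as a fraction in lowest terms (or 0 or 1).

0

β <-> β = 1/3 <-> 1/3 = 1
(β <-> β) <-> α = 1 <-> 1/2 = 1/2
α && γ = 1/2 && 1/2 = 1/2
((β <-> β) <-> α) && (α && γ) = 1/2 && 1/2 = 1/2
!(((β <-> β) <-> α) && (α && γ)) = !1/2 = 0
β || α = 1/3 || 1/2 = 1/2
!(β || α) = !1/2 = 0
β <-> β = 1/3 <-> 1/3 = 1
β -> (β <-> β) = 1/3 -> 1 = 1
α <-> β = 1/2 <-> 1/3 = 1/3
β && (α <-> β) = 1/3 && 1/3 = 1/3
(β -> (β <-> β)) -> (β && (α <-> β)) = 1 -> 1/3 = 1/3
!(β || α) && ((β -> (β <-> β)) -> (β && (α <-> β))) = 0 && 1/3 = 0
!(((β <-> β) <-> α) && (α && γ)) -> (!(β || α) && ((β -> (β <-> β)) -> (β && (α <-> β)))) = 0 -> 0 = 1
α <-> α = 1/2 <-> 1/2 = 1
β -> γ = 1/3 -> 1/2 = 1
(α <-> α) <-> (β -> γ) = 1 <-> 1 = 1
β -> β = 1/3 -> 1/3 = 1
!(β -> β) = !1 = 0
((α <-> α) <-> (β -> γ)) -> !(β -> β) = 1 -> 0 = 0
β || γ = 1/3 || 1/2 = 1/2
α -> (β || γ) = 1/2 -> 1/2 = 1
α && α = 1/2 && 1/2 = 1/2
β -> (α && α) = 1/3 -> 1/2 = 1
(α -> (β || γ)) -> (β -> (α && α)) = 1 -> 1 = 1
(((α <-> α) <-> (β -> γ)) -> !(β -> β)) -> ((α -> (β || γ)) -> (β -> (α && α))) = 0 -> 1 = 1
(!(((β <-> β) <-> α) && (α && γ)) -> (!(β || α) && ((β -> (β <-> β)) -> (β && (α <-> β))))) -> ((((α <-> α) <-> (β -> γ)) -> !(β -> β)) -> ((α -> (β || γ)) -> (β -> (α && α)))) = 1 -> 1 = 1
!((!(((β <-> β) <-> α) && (α && γ)) -> (!(β || α) && ((β -> (β <-> β)) -> (β && (α <-> β))))) -> ((((α <-> α) <-> (β -> γ)) -> !(β -> β)) -> ((α -> (β || γ)) -> (β -> (α && α))))) = !1 = 0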